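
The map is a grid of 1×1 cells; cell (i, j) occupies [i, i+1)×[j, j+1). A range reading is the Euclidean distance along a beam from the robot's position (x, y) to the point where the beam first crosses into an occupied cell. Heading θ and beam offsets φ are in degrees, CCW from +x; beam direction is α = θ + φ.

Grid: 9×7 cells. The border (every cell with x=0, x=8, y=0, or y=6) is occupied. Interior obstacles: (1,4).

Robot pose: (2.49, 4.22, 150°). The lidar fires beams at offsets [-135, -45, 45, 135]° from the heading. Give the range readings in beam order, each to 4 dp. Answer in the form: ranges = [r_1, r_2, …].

beam 1: φ=-135°, α=15°
  direction (0.9659, 0.2588); cell (2,4); t to first gridline: x 0.5280, y 3.0137 (then +1.0353 / +3.8637)
    (3,4) via x @ 0.5280
    (4,4) via x @ 1.5633
    (5,4) via x @ 2.5985
    (5,5) via y @ 3.0137
    (6,5) via x @ 3.6338
    (7,5) via x @ 4.6691
    (8,5) via x @ 5.7044  # hit
  → r_1 = 5.7044
beam 2: φ=-45°, α=105°
  direction (-0.2588, 0.9659); cell (2,4); t to first gridline: x 1.8932, y 0.8075 (then +3.8637 / +1.0353)
    (2,5) via y @ 0.8075
    (2,6) via y @ 1.8428  # hit
  → r_2 = 1.8428
beam 3: φ=45°, α=195°
  direction (-0.9659, -0.2588); cell (2,4); t to first gridline: x 0.5073, y 0.8500 (then +1.0353 / +3.8637)
    (1,4) via x @ 0.5073  # hit
  → r_3 = 0.5073
beam 4: φ=135°, α=285°
  direction (0.2588, -0.9659); cell (2,4); t to first gridline: x 1.9705, y 0.2278 (then +3.8637 / +1.0353)
    (2,3) via y @ 0.2278
    (2,2) via y @ 1.2630
    (3,2) via x @ 1.9705
    (3,1) via y @ 2.2983
    (3,0) via y @ 3.3336  # hit
  → r_4 = 3.3336

ranges = [5.7044, 1.8428, 0.5073, 3.3336]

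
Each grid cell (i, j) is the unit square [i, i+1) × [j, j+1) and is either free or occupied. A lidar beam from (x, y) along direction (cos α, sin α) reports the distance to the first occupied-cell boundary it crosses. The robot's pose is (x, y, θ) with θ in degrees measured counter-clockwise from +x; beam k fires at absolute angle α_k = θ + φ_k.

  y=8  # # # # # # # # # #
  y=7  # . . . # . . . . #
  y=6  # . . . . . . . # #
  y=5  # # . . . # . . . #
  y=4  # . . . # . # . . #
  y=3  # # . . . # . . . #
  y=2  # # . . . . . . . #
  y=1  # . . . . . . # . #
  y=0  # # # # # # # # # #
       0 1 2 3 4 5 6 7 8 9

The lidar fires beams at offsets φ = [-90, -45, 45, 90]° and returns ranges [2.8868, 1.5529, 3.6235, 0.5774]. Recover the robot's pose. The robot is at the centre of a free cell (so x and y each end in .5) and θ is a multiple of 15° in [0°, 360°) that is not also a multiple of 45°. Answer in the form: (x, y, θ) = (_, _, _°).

Candidates: 46 free-cell centres × 16 headings = 736 poses. Raycast each; keep the one whose scan matches to 4 dp.
  (5.5, 1.5, 240°): beam 1 = 4.0415 ≠ 2.8868 ✗
  (4.5, 2.5, 255°): beam 1 = 2.5882 ≠ 2.8868 ✗
  (5.5, 2.5, 330°): beam 1 = 1.7321 ≠ 2.8868 ✗
  (6.5, 1.5, 255°): beam 1 = 4.6587 ≠ 2.8868 ✗
  …
  (4.5, 5.5, 150°): r_1=2.8868, r_2=1.5529, r_3=3.6235, r_4=0.5774 — all match ✓
Only this pose fits every beam.

(x, y, θ) = (4.5, 5.5, 150°)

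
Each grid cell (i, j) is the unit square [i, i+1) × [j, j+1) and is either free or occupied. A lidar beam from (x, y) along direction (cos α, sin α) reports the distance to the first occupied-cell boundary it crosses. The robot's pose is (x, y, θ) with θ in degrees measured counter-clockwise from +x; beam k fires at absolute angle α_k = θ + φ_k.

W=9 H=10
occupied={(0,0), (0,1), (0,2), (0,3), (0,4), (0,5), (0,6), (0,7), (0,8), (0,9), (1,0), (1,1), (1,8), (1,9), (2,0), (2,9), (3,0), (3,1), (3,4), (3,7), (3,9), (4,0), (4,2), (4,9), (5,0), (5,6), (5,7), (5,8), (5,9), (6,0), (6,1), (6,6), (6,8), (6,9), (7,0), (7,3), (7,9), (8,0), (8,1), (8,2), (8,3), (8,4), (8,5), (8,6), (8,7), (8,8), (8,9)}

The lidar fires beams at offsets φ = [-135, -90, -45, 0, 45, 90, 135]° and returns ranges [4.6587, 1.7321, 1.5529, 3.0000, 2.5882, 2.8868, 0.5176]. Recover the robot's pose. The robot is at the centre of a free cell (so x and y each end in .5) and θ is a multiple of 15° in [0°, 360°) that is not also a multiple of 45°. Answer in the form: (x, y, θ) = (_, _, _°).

Candidates: 43 free-cell centres × 16 headings = 688 poses. Raycast each; keep the one whose scan matches to 4 dp.
  (2.5, 5.5, 345°): beam 1 = 1.7321 ≠ 4.6587 ✗
  (4.5, 4.5, 210°): beam 1 = 1.9319 ≠ 4.6587 ✗
  (3.5, 2.5, 255°): beam 1 = 5.0000 ≠ 4.6587 ✗
  …
  (3.5, 5.5, 120°): r_1=4.6587, r_2=1.7321, r_3=1.5529, r_4=3.0000, r_5=2.5882, r_6=2.8868, r_7=0.5176 — all match ✓
Unique over the lattice → pose = (3.5, 5.5, 120°).

(x, y, θ) = (3.5, 5.5, 120°)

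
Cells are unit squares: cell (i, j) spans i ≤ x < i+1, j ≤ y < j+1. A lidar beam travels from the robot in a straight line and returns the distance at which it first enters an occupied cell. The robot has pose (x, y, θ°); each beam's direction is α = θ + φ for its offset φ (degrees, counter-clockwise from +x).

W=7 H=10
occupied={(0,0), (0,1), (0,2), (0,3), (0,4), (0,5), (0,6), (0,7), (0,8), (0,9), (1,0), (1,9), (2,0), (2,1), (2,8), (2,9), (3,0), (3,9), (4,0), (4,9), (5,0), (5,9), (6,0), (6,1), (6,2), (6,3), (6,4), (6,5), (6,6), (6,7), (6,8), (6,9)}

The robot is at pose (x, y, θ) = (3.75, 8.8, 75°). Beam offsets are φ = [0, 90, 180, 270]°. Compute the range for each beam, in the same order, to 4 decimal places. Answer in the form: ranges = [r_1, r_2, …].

beam 1: φ=0°, α=75°
  cosα=0.2588 sinα=0.9659 | (3,8) | tMaxX 0.9659 tMaxY 0.2071 | tΔX 3.8637 tΔY 1.0353
    t=0.2071 [y] (3,9) — stop
  → r_1 = 0.2071
beam 2: φ=90°, α=165°
  cosα=-0.9659 sinα=0.2588 | (3,8) | tMaxX 0.7765 tMaxY 0.7727 | tΔX 1.0353 tΔY 3.8637
    t=0.7727 [y] (3,9) — stop
  → r_2 = 0.7727
beam 3: φ=180°, α=255°
  cosα=-0.2588 sinα=-0.9659 | (3,8) | tMaxX 2.8978 tMaxY 0.8282 | tΔX 3.8637 tΔY 1.0353
    t=0.8282 [y] (3,7)
    t=1.8635 [y] (3,6)
    t=2.8978 [x] (2,6)
    t=2.8988 [y] (2,5)
    t=3.9340 [y] (2,4)
    t=4.9693 [y] (2,3)
    t=6.0046 [y] (2,2)
    t=6.7615 [x] (1,2)
    t=7.0399 [y] (1,1)
    t=8.0752 [y] (1,0) — stop
  → r_3 = 8.0752
beam 4: φ=270°, α=345°
  cosα=0.9659 sinα=-0.2588 | (3,8) | tMaxX 0.2588 tMaxY 3.0910 | tΔX 1.0353 tΔY 3.8637
    t=0.2588 [x] (4,8)
    t=1.2941 [x] (5,8)
    t=2.3294 [x] (6,8) — stop
  → r_4 = 2.3294

ranges = [0.2071, 0.7727, 8.0752, 2.3294]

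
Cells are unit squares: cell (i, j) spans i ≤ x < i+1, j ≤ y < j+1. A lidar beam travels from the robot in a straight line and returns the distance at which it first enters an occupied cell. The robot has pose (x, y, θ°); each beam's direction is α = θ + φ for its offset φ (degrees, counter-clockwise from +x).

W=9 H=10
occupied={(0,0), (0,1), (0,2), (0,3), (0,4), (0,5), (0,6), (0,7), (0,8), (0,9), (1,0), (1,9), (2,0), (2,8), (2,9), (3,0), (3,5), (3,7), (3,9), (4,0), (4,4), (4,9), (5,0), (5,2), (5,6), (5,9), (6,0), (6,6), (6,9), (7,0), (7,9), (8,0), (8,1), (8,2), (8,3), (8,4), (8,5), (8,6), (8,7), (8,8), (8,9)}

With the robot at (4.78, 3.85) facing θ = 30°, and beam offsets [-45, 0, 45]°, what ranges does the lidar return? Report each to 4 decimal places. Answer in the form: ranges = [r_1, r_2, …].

beam 1: φ=-45°, α=345°
  direction (0.9659, -0.2588); cell (4,3); t to first gridline: x 0.2278, y 3.2841 (then +1.0353 / +3.8637)
    (5,3) via x @ 0.2278
    (6,3) via x @ 1.2630
    (7,3) via x @ 2.2983
    (7,2) via y @ 3.2841
    (8,2) via x @ 3.3336  # hit
  → r_1 = 3.3336
beam 2: φ=0°, α=30°
  direction (0.8660, 0.5000); cell (4,3); t to first gridline: x 0.2540, y 0.3000 (then +1.1547 / +2.0000)
    (5,3) via x @ 0.2540
    (5,4) via y @ 0.3000
    (6,4) via x @ 1.4087
    (6,5) via y @ 2.3000
    (7,5) via x @ 2.5634
    (8,5) via x @ 3.7181  # hit
  → r_2 = 3.7181
beam 3: φ=45°, α=75°
  direction (0.2588, 0.9659); cell (4,3); t to first gridline: x 0.8500, y 0.1553 (then +3.8637 / +1.0353)
    (4,4) via y @ 0.1553  # hit
  → r_3 = 0.1553

ranges = [3.3336, 3.7181, 0.1553]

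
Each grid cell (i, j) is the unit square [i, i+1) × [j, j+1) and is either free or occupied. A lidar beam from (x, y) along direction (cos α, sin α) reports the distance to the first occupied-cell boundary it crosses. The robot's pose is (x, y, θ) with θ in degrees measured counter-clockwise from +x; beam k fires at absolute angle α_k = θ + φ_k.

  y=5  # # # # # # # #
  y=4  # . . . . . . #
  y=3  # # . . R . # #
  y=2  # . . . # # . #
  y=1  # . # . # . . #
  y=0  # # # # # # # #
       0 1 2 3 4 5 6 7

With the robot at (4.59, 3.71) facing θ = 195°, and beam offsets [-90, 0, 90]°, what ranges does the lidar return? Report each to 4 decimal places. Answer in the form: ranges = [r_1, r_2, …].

beam 1: φ=-90°, α=105°
  direction (-0.2588, 0.9659); cell (4,3); t to first gridline: x 2.2796, y 0.3002 (then +3.8637 / +1.0353)
    (4,4) via y @ 0.3002
    (4,5) via y @ 1.3355  # hit
  → r_1 = 1.3355
beam 2: φ=0°, α=195°
  direction (-0.9659, -0.2588); cell (4,3); t to first gridline: x 0.6108, y 2.7432 (then +1.0353 / +3.8637)
    (3,3) via x @ 0.6108
    (2,3) via x @ 1.6461
    (1,3) via x @ 2.6814  # hit
  → r_2 = 2.6814
beam 3: φ=90°, α=285°
  direction (0.2588, -0.9659); cell (4,3); t to first gridline: x 1.5841, y 0.7350 (then +3.8637 / +1.0353)
    (4,2) via y @ 0.7350  # hit
  → r_3 = 0.7350

ranges = [1.3355, 2.6814, 0.7350]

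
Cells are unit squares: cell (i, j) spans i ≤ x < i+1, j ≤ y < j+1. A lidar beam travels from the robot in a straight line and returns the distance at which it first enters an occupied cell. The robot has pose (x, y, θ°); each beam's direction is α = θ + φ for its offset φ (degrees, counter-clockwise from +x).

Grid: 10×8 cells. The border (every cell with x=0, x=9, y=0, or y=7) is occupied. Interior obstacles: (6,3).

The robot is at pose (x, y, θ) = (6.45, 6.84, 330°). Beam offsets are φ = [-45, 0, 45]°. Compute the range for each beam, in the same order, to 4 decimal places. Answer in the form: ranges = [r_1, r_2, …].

ranges = [6.0460, 2.9445, 0.6182]

beam 1: φ=-45°, α=285°
  cosα=0.2588 sinα=-0.9659 | (6,6) | tMaxX 2.1250 tMaxY 0.8696 | tΔX 3.8637 tΔY 1.0353
    t=0.8696 [y] (6,5)
    t=1.9049 [y] (6,4)
    t=2.1250 [x] (7,4)
    t=2.9402 [y] (7,3)
    t=3.9755 [y] (7,2)
    t=5.0107 [y] (7,1)
    t=5.9887 [x] (8,1)
    t=6.0460 [y] (8,0) — stop
  → r_1 = 6.0460
beam 2: φ=0°, α=330°
  cosα=0.8660 sinα=-0.5000 | (6,6) | tMaxX 0.6351 tMaxY 1.6800 | tΔX 1.1547 tΔY 2.0000
    t=0.6351 [x] (7,6)
    t=1.6800 [y] (7,5)
    t=1.7898 [x] (8,5)
    t=2.9445 [x] (9,5) — stop
  → r_2 = 2.9445
beam 3: φ=45°, α=15°
  cosα=0.9659 sinα=0.2588 | (6,6) | tMaxX 0.5694 tMaxY 0.6182 | tΔX 1.0353 tΔY 3.8637
    t=0.5694 [x] (7,6)
    t=0.6182 [y] (7,7) — stop
  → r_3 = 0.6182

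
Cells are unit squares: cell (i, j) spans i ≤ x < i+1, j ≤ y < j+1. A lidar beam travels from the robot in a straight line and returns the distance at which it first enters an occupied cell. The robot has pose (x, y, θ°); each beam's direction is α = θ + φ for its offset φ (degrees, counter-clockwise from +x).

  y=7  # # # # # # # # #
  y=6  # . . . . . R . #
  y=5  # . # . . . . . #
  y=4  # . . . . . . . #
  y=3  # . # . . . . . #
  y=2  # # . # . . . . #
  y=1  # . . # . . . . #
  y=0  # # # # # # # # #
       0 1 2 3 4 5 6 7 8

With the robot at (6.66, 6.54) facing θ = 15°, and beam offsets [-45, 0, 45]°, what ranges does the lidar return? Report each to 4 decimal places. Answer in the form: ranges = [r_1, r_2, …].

beam 1: φ=-45°, α=330°
  d=(0.8660,-0.5000)  start (6,6)  tX=0.3926 tY=1.0800  stride 1/|dx|=1.1547 1/|dy|=2.0000
    cross x-line → (7,6), t=0.3926
    cross y-line → (7,5), t=1.0800
    cross x-line → (8,5), t=1.5473 (wall)
  → r_1 = 1.5473
beam 2: φ=0°, α=15°
  d=(0.9659,0.2588)  start (6,6)  tX=0.3520 tY=1.7773  stride 1/|dx|=1.0353 1/|dy|=3.8637
    cross x-line → (7,6), t=0.3520
    cross x-line → (8,6), t=1.3873 (wall)
  → r_2 = 1.3873
beam 3: φ=45°, α=60°
  d=(0.5000,0.8660)  start (6,6)  tX=0.6800 tY=0.5312  stride 1/|dx|=2.0000 1/|dy|=1.1547
    cross y-line → (6,7), t=0.5312 (wall)
  → r_3 = 0.5312

ranges = [1.5473, 1.3873, 0.5312]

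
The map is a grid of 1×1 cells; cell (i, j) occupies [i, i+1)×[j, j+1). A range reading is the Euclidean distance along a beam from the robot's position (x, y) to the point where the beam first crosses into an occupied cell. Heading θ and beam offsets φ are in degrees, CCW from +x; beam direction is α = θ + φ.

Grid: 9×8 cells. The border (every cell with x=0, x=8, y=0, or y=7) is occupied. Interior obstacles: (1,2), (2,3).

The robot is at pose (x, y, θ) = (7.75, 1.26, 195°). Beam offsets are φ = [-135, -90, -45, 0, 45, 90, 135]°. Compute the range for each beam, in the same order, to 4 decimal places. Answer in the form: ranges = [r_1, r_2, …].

beam 1: φ=-135°, α=60°
  cosα=0.5000 sinα=0.8660 | (7,1) | tMaxX 0.5000 tMaxY 0.8545 | tΔX 2.0000 tΔY 1.1547
    t=0.5000 [x] (8,1) — stop
  → r_1 = 0.5000
beam 2: φ=-90°, α=105°
  cosα=-0.2588 sinα=0.9659 | (7,1) | tMaxX 2.8978 tMaxY 0.7661 | tΔX 3.8637 tΔY 1.0353
    t=0.7661 [y] (7,2)
    t=1.8014 [y] (7,3)
    t=2.8367 [y] (7,4)
    t=2.8978 [x] (6,4)
    t=3.8719 [y] (6,5)
    t=4.9072 [y] (6,6)
    t=5.9425 [y] (6,7) — stop
  → r_2 = 5.9425
beam 3: φ=-45°, α=150°
  cosα=-0.8660 sinα=0.5000 | (7,1) | tMaxX 0.8660 tMaxY 1.4800 | tΔX 1.1547 tΔY 2.0000
    t=0.8660 [x] (6,1)
    t=1.4800 [y] (6,2)
    t=2.0207 [x] (5,2)
    t=3.1754 [x] (4,2)
    t=3.4800 [y] (4,3)
    t=4.3301 [x] (3,3)
    t=5.4800 [y] (3,4)
    t=5.4848 [x] (2,4)
    t=6.6395 [x] (1,4)
    t=7.4800 [y] (1,5)
    t=7.7942 [x] (0,5) — stop
  → r_3 = 7.7942
beam 4: φ=0°, α=195°
  cosα=-0.9659 sinα=-0.2588 | (7,1) | tMaxX 0.7765 tMaxY 1.0046 | tΔX 1.0353 tΔY 3.8637
    t=0.7765 [x] (6,1)
    t=1.0046 [y] (6,0) — stop
  → r_4 = 1.0046
beam 5: φ=45°, α=240°
  cosα=-0.5000 sinα=-0.8660 | (7,1) | tMaxX 1.5000 tMaxY 0.3002 | tΔX 2.0000 tΔY 1.1547
    t=0.3002 [y] (7,0) — stop
  → r_5 = 0.3002
beam 6: φ=90°, α=285°
  cosα=0.2588 sinα=-0.9659 | (7,1) | tMaxX 0.9659 tMaxY 0.2692 | tΔX 3.8637 tΔY 1.0353
    t=0.2692 [y] (7,0) — stop
  → r_6 = 0.2692
beam 7: φ=135°, α=330°
  cosα=0.8660 sinα=-0.5000 | (7,1) | tMaxX 0.2887 tMaxY 0.5200 | tΔX 1.1547 tΔY 2.0000
    t=0.2887 [x] (8,1) — stop
  → r_7 = 0.2887

ranges = [0.5000, 5.9425, 7.7942, 1.0046, 0.3002, 0.2692, 0.2887]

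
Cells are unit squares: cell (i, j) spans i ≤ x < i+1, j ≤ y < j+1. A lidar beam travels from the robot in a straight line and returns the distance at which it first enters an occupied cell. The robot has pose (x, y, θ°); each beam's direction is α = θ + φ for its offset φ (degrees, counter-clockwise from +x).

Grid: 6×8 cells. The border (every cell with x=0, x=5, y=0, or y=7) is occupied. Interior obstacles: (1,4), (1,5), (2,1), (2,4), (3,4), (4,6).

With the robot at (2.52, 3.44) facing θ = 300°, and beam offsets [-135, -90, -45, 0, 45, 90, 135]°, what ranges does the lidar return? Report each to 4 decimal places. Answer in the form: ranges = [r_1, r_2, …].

beam 1: φ=-135°, α=165°
  d=(-0.9659,0.2588)  start (2,3)  tX=0.5383 tY=2.1637  stride 1/|dx|=1.0353 1/|dy|=3.8637
    cross x-line → (1,3), t=0.5383
    cross x-line → (0,3), t=1.5736 (wall)
  → r_1 = 1.5736
beam 2: φ=-90°, α=210°
  d=(-0.8660,-0.5000)  start (2,3)  tX=0.6004 tY=0.8800  stride 1/|dx|=1.1547 1/|dy|=2.0000
    cross x-line → (1,3), t=0.6004
    cross y-line → (1,2), t=0.8800
    cross x-line → (0,2), t=1.7551 (wall)
  → r_2 = 1.7551
beam 3: φ=-45°, α=255°
  d=(-0.2588,-0.9659)  start (2,3)  tX=2.0091 tY=0.4555  stride 1/|dx|=3.8637 1/|dy|=1.0353
    cross y-line → (2,2), t=0.4555
    cross y-line → (2,1), t=1.4908 (wall)
  → r_3 = 1.4908
beam 4: φ=0°, α=300°
  d=(0.5000,-0.8660)  start (2,3)  tX=0.9600 tY=0.5081  stride 1/|dx|=2.0000 1/|dy|=1.1547
    cross y-line → (2,2), t=0.5081
    cross x-line → (3,2), t=0.9600
    cross y-line → (3,1), t=1.6628
    cross y-line → (3,0), t=2.8175 (wall)
  → r_4 = 2.8175
beam 5: φ=45°, α=345°
  d=(0.9659,-0.2588)  start (2,3)  tX=0.4969 tY=1.7000  stride 1/|dx|=1.0353 1/|dy|=3.8637
    cross x-line → (3,3), t=0.4969
    cross x-line → (4,3), t=1.5322
    cross y-line → (4,2), t=1.7000
    cross x-line → (5,2), t=2.5675 (wall)
  → r_5 = 2.5675
beam 6: φ=90°, α=30°
  d=(0.8660,0.5000)  start (2,3)  tX=0.5543 tY=1.1200  stride 1/|dx|=1.1547 1/|dy|=2.0000
    cross x-line → (3,3), t=0.5543
    cross y-line → (3,4), t=1.1200 (wall)
  → r_6 = 1.1200
beam 7: φ=135°, α=75°
  d=(0.2588,0.9659)  start (2,3)  tX=1.8546 tY=0.5798  stride 1/|dx|=3.8637 1/|dy|=1.0353
    cross y-line → (2,4), t=0.5798 (wall)
  → r_7 = 0.5798

ranges = [1.5736, 1.7551, 1.4908, 2.8175, 2.5675, 1.1200, 0.5798]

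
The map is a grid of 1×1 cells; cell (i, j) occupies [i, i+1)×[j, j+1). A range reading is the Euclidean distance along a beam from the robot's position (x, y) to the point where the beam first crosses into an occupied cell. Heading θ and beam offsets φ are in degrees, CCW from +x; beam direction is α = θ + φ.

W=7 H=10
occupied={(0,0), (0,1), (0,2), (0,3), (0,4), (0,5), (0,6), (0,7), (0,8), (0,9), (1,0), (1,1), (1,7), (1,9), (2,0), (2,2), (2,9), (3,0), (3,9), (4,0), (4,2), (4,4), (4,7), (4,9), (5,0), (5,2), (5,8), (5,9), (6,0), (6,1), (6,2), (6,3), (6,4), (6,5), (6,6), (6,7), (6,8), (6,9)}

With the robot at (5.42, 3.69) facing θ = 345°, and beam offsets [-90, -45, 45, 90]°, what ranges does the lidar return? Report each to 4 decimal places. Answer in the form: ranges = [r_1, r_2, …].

ranges = [0.7143, 0.7967, 0.6697, 2.2409]

beam 1: φ=-90°, α=255°
  direction (-0.2588, -0.9659); cell (5,3); t to first gridline: x 1.6228, y 0.7143 (then +3.8637 / +1.0353)
    (5,2) via y @ 0.7143  # hit
  → r_1 = 0.7143
beam 2: φ=-45°, α=300°
  direction (0.5000, -0.8660); cell (5,3); t to first gridline: x 1.1600, y 0.7967 (then +2.0000 / +1.1547)
    (5,2) via y @ 0.7967  # hit
  → r_2 = 0.7967
beam 3: φ=45°, α=30°
  direction (0.8660, 0.5000); cell (5,3); t to first gridline: x 0.6697, y 0.6200 (then +1.1547 / +2.0000)
    (5,4) via y @ 0.6200
    (6,4) via x @ 0.6697  # hit
  → r_3 = 0.6697
beam 4: φ=90°, α=75°
  direction (0.2588, 0.9659); cell (5,3); t to first gridline: x 2.2409, y 0.3209 (then +3.8637 / +1.0353)
    (5,4) via y @ 0.3209
    (5,5) via y @ 1.3562
    (6,5) via x @ 2.2409  # hit
  → r_4 = 2.2409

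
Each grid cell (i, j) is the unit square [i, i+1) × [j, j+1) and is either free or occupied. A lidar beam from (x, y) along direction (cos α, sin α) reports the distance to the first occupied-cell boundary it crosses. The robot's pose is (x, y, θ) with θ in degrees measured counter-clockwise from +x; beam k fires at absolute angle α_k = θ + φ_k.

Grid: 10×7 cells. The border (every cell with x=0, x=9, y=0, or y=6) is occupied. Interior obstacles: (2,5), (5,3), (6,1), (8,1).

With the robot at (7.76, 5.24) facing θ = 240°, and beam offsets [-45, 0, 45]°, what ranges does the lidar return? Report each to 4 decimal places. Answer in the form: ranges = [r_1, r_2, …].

ranges = [6.9985, 4.8959, 3.3543]

beam 1: φ=-45°, α=195°
  dir = (cos 195°, sin 195°) = (-0.9659, -0.2588); from cell (7,5)
  next x-line at t=0.7868, next y-line at t=0.9273; Δt_x=1.0353, Δt_y=3.8637
    x: enter (6,5) at t=0.7868
    y: enter (6,4) at t=0.9273
    x: enter (5,4) at t=1.8221
    x: enter (4,4) at t=2.8574
    x: enter (3,4) at t=3.8926
    y: enter (3,3) at t=4.7910
    x: enter (2,3) at t=4.9279
    x: enter (1,3) at t=5.9632
    x: enter (0,3) at t=6.9985 ← occupied
  → r_1 = 6.9985
beam 2: φ=0°, α=240°
  dir = (cos 240°, sin 240°) = (-0.5000, -0.8660); from cell (7,5)
  next x-line at t=1.5200, next y-line at t=0.2771; Δt_x=2.0000, Δt_y=1.1547
    y: enter (7,4) at t=0.2771
    y: enter (7,3) at t=1.4318
    x: enter (6,3) at t=1.5200
    y: enter (6,2) at t=2.5865
    x: enter (5,2) at t=3.5200
    y: enter (5,1) at t=3.7412
    y: enter (5,0) at t=4.8959 ← occupied
  → r_2 = 4.8959
beam 3: φ=45°, α=285°
  dir = (cos 285°, sin 285°) = (0.2588, -0.9659); from cell (7,5)
  next x-line at t=0.9273, next y-line at t=0.2485; Δt_x=3.8637, Δt_y=1.0353
    y: enter (7,4) at t=0.2485
    x: enter (8,4) at t=0.9273
    y: enter (8,3) at t=1.2837
    y: enter (8,2) at t=2.3190
    y: enter (8,1) at t=3.3543 ← occupied
  → r_3 = 3.3543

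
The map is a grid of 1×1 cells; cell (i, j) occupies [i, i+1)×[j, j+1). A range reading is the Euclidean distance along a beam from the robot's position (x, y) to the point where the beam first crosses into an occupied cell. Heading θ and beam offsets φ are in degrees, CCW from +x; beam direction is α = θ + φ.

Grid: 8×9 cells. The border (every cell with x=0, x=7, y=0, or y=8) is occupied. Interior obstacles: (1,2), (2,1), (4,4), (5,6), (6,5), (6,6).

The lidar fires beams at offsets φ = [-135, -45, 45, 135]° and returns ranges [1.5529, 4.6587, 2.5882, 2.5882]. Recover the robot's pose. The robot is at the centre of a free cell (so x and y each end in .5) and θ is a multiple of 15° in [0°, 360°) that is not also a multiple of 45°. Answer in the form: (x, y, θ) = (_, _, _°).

Enumerate (i+0.5, j+0.5, θ) over the 36 free cells and 16 admissible headings. For each, cast all 4 beams and compare to the given ranges.
  (1.5, 3.5, 105°): beam 1 = 5.0000 ≠ 1.5529 ✗
  (2.5, 7.5, 30°): beam 1 = 4.6587 ≠ 1.5529 ✗
  (6.5, 2.5, 150°): beam 1 = 0.5176 ≠ 1.5529 ✗
  (3.5, 4.5, 105°): beam 1 = 0.5774 ≠ 1.5529 ✗
  …
  (2.5, 5.5, 330°): r_1=1.5529, r_2=4.6587, r_3=2.5882, r_4=2.5882 — all match ✓
Unique over the lattice → pose = (2.5, 5.5, 330°).

(x, y, θ) = (2.5, 5.5, 330°)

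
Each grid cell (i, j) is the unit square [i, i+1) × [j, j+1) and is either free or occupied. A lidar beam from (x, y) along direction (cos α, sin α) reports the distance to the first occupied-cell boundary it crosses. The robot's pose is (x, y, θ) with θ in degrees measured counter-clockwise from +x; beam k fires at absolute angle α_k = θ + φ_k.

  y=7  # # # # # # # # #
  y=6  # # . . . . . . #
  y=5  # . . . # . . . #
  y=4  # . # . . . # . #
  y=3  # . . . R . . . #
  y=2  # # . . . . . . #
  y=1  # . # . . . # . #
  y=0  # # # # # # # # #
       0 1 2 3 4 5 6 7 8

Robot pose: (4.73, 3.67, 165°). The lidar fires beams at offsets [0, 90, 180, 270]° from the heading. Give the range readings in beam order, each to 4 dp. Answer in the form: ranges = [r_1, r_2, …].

ranges = [1.7910, 2.7642, 3.3854, 3.4475]

beam 1: φ=0°, α=165°
  cosα=-0.9659 sinα=0.2588 | (4,3) | tMaxX 0.7558 tMaxY 1.2750 | tΔX 1.0353 tΔY 3.8637
    t=0.7558 [x] (3,3)
    t=1.2750 [y] (3,4)
    t=1.7910 [x] (2,4) — stop
  → r_1 = 1.7910
beam 2: φ=90°, α=255°
  cosα=-0.2588 sinα=-0.9659 | (4,3) | tMaxX 2.8205 tMaxY 0.6936 | tΔX 3.8637 tΔY 1.0353
    t=0.6936 [y] (4,2)
    t=1.7289 [y] (4,1)
    t=2.7642 [y] (4,0) — stop
  → r_2 = 2.7642
beam 3: φ=180°, α=345°
  cosα=0.9659 sinα=-0.2588 | (4,3) | tMaxX 0.2795 tMaxY 2.5887 | tΔX 1.0353 tΔY 3.8637
    t=0.2795 [x] (5,3)
    t=1.3148 [x] (6,3)
    t=2.3501 [x] (7,3)
    t=2.5887 [y] (7,2)
    t=3.3854 [x] (8,2) — stop
  → r_3 = 3.3854
beam 4: φ=270°, α=75°
  cosα=0.2588 sinα=0.9659 | (4,3) | tMaxX 1.0432 tMaxY 0.3416 | tΔX 3.8637 tΔY 1.0353
    t=0.3416 [y] (4,4)
    t=1.0432 [x] (5,4)
    t=1.3769 [y] (5,5)
    t=2.4122 [y] (5,6)
    t=3.4475 [y] (5,7) — stop
  → r_4 = 3.4475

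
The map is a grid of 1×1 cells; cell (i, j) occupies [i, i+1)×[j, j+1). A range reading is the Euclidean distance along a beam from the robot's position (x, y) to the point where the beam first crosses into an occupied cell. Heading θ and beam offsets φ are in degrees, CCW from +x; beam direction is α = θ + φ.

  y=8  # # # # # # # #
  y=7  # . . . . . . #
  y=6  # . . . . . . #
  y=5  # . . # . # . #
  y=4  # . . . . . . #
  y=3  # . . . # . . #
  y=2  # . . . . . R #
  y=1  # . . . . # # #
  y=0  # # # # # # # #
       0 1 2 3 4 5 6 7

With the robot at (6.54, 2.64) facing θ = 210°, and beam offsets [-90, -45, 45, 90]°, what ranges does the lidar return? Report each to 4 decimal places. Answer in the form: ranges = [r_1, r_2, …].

beam 1: φ=-90°, α=120°
  dir = (cos 120°, sin 120°) = (-0.5000, 0.8660); from cell (6,2)
  next x-line at t=1.0800, next y-line at t=0.4157; Δt_x=2.0000, Δt_y=1.1547
    y: enter (6,3) at t=0.4157
    x: enter (5,3) at t=1.0800
    y: enter (5,4) at t=1.5704
    y: enter (5,5) at t=2.7251 ← occupied
  → r_1 = 2.7251
beam 2: φ=-45°, α=165°
  dir = (cos 165°, sin 165°) = (-0.9659, 0.2588); from cell (6,2)
  next x-line at t=0.5590, next y-line at t=1.3909; Δt_x=1.0353, Δt_y=3.8637
    x: enter (5,2) at t=0.5590
    y: enter (5,3) at t=1.3909
    x: enter (4,3) at t=1.5943 ← occupied
  → r_2 = 1.5943
beam 3: φ=45°, α=255°
  dir = (cos 255°, sin 255°) = (-0.2588, -0.9659); from cell (6,2)
  next x-line at t=2.0864, next y-line at t=0.6626; Δt_x=3.8637, Δt_y=1.0353
    y: enter (6,1) at t=0.6626 ← occupied
  → r_3 = 0.6626
beam 4: φ=90°, α=300°
  dir = (cos 300°, sin 300°) = (0.5000, -0.8660); from cell (6,2)
  next x-line at t=0.9200, next y-line at t=0.7390; Δt_x=2.0000, Δt_y=1.1547
    y: enter (6,1) at t=0.7390 ← occupied
  → r_4 = 0.7390

ranges = [2.7251, 1.5943, 0.6626, 0.7390]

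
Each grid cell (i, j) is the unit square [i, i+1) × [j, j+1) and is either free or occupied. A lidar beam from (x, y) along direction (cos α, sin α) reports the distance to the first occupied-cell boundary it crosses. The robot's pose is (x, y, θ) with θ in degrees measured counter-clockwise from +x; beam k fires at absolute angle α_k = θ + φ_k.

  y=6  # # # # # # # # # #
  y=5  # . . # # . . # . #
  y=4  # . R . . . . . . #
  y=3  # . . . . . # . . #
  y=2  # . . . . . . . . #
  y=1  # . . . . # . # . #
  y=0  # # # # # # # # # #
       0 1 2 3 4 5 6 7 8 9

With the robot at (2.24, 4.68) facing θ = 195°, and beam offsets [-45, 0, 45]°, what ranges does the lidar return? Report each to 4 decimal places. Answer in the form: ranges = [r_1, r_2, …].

beam 1: φ=-45°, α=150°
  d=(-0.8660,0.5000)  start (2,4)  tX=0.2771 tY=0.6400  stride 1/|dx|=1.1547 1/|dy|=2.0000
    cross x-line → (1,4), t=0.2771
    cross y-line → (1,5), t=0.6400
    cross x-line → (0,5), t=1.4318 (wall)
  → r_1 = 1.4318
beam 2: φ=0°, α=195°
  d=(-0.9659,-0.2588)  start (2,4)  tX=0.2485 tY=2.6273  stride 1/|dx|=1.0353 1/|dy|=3.8637
    cross x-line → (1,4), t=0.2485
    cross x-line → (0,4), t=1.2837 (wall)
  → r_2 = 1.2837
beam 3: φ=45°, α=240°
  d=(-0.5000,-0.8660)  start (2,4)  tX=0.4800 tY=0.7852  stride 1/|dx|=2.0000 1/|dy|=1.1547
    cross x-line → (1,4), t=0.4800
    cross y-line → (1,3), t=0.7852
    cross y-line → (1,2), t=1.9399
    cross x-line → (0,2), t=2.4800 (wall)
  → r_3 = 2.4800

ranges = [1.4318, 1.2837, 2.4800]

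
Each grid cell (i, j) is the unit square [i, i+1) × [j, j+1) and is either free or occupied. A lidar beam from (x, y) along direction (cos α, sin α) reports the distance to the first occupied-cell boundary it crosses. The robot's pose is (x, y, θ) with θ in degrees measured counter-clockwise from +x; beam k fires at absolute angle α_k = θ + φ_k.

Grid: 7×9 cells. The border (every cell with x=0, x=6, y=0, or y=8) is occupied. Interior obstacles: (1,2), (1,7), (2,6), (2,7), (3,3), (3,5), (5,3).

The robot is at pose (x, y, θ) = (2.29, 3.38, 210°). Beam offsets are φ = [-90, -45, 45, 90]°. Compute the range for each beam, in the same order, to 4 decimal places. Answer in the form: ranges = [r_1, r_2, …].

ranges = [2.5800, 1.3355, 1.1205, 2.7482]

beam 1: φ=-90°, α=120°
  d=(-0.5000,0.8660)  start (2,3)  tX=0.5800 tY=0.7159  stride 1/|dx|=2.0000 1/|dy|=1.1547
    cross x-line → (1,3), t=0.5800
    cross y-line → (1,4), t=0.7159
    cross y-line → (1,5), t=1.8706
    cross x-line → (0,5), t=2.5800 (wall)
  → r_1 = 2.5800
beam 2: φ=-45°, α=165°
  d=(-0.9659,0.2588)  start (2,3)  tX=0.3002 tY=2.3955  stride 1/|dx|=1.0353 1/|dy|=3.8637
    cross x-line → (1,3), t=0.3002
    cross x-line → (0,3), t=1.3355 (wall)
  → r_2 = 1.3355
beam 3: φ=45°, α=255°
  d=(-0.2588,-0.9659)  start (2,3)  tX=1.1205 tY=0.3934  stride 1/|dx|=3.8637 1/|dy|=1.0353
    cross y-line → (2,2), t=0.3934
    cross x-line → (1,2), t=1.1205 (wall)
  → r_3 = 1.1205
beam 4: φ=90°, α=300°
  d=(0.5000,-0.8660)  start (2,3)  tX=1.4200 tY=0.4388  stride 1/|dx|=2.0000 1/|dy|=1.1547
    cross y-line → (2,2), t=0.4388
    cross x-line → (3,2), t=1.4200
    cross y-line → (3,1), t=1.5935
    cross y-line → (3,0), t=2.7482 (wall)
  → r_4 = 2.7482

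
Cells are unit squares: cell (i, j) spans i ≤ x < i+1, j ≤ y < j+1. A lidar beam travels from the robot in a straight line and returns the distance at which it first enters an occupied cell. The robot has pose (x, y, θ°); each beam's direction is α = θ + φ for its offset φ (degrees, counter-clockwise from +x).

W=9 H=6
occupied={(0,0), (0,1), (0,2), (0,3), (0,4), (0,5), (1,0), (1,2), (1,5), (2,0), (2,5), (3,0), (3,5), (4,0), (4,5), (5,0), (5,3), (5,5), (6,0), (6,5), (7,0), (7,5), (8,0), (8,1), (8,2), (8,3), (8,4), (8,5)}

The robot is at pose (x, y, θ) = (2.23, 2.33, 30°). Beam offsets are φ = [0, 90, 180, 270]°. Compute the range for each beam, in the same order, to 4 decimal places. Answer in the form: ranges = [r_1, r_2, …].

beam 1: φ=0°, α=30°
  d=(0.8660,0.5000)  start (2,2)  tX=0.8891 tY=1.3400  stride 1/|dx|=1.1547 1/|dy|=2.0000
    cross x-line → (3,2), t=0.8891
    cross y-line → (3,3), t=1.3400
    cross x-line → (4,3), t=2.0438
    cross x-line → (5,3), t=3.1985 (wall)
  → r_1 = 3.1985
beam 2: φ=90°, α=120°
  d=(-0.5000,0.8660)  start (2,2)  tX=0.4600 tY=0.7736  stride 1/|dx|=2.0000 1/|dy|=1.1547
    cross x-line → (1,2), t=0.4600 (wall)
  → r_2 = 0.4600
beam 3: φ=180°, α=210°
  d=(-0.8660,-0.5000)  start (2,2)  tX=0.2656 tY=0.6600  stride 1/|dx|=1.1547 1/|dy|=2.0000
    cross x-line → (1,2), t=0.2656 (wall)
  → r_3 = 0.2656
beam 4: φ=270°, α=300°
  d=(0.5000,-0.8660)  start (2,2)  tX=1.5400 tY=0.3811  stride 1/|dx|=2.0000 1/|dy|=1.1547
    cross y-line → (2,1), t=0.3811
    cross y-line → (2,0), t=1.5358 (wall)
  → r_4 = 1.5358

ranges = [3.1985, 0.4600, 0.2656, 1.5358]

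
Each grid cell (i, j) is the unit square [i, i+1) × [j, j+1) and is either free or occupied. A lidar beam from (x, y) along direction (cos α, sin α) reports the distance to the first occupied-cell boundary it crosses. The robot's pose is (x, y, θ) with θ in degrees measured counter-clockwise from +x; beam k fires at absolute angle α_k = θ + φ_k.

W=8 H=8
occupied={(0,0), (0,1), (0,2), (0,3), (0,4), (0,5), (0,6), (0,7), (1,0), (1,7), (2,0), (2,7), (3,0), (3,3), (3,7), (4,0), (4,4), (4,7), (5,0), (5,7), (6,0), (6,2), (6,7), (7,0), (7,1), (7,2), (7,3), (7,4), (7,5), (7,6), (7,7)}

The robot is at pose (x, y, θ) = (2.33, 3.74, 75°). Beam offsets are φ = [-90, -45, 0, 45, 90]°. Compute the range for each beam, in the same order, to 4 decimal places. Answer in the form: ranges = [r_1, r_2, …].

beam 1: φ=-90°, α=345°
  direction (0.9659, -0.2588); cell (2,3); t to first gridline: x 0.6936, y 2.8591 (then +1.0353 / +3.8637)
    (3,3) via x @ 0.6936  # hit
  → r_1 = 0.6936
beam 2: φ=-45°, α=30°
  direction (0.8660, 0.5000); cell (2,3); t to first gridline: x 0.7736, y 0.5200 (then +1.1547 / +2.0000)
    (2,4) via y @ 0.5200
    (3,4) via x @ 0.7736
    (4,4) via x @ 1.9283  # hit
  → r_2 = 1.9283
beam 3: φ=0°, α=75°
  direction (0.2588, 0.9659); cell (2,3); t to first gridline: x 2.5887, y 0.2692 (then +3.8637 / +1.0353)
    (2,4) via y @ 0.2692
    (2,5) via y @ 1.3044
    (2,6) via y @ 2.3397
    (3,6) via x @ 2.5887
    (3,7) via y @ 3.3750  # hit
  → r_3 = 3.3750
beam 4: φ=45°, α=120°
  direction (-0.5000, 0.8660); cell (2,3); t to first gridline: x 0.6600, y 0.3002 (then +2.0000 / +1.1547)
    (2,4) via y @ 0.3002
    (1,4) via x @ 0.6600
    (1,5) via y @ 1.4549
    (1,6) via y @ 2.6096
    (0,6) via x @ 2.6600  # hit
  → r_4 = 2.6600
beam 5: φ=90°, α=165°
  direction (-0.9659, 0.2588); cell (2,3); t to first gridline: x 0.3416, y 1.0046 (then +1.0353 / +3.8637)
    (1,3) via x @ 0.3416
    (1,4) via y @ 1.0046
    (0,4) via x @ 1.3769  # hit
  → r_5 = 1.3769

ranges = [0.6936, 1.9283, 3.3750, 2.6600, 1.3769]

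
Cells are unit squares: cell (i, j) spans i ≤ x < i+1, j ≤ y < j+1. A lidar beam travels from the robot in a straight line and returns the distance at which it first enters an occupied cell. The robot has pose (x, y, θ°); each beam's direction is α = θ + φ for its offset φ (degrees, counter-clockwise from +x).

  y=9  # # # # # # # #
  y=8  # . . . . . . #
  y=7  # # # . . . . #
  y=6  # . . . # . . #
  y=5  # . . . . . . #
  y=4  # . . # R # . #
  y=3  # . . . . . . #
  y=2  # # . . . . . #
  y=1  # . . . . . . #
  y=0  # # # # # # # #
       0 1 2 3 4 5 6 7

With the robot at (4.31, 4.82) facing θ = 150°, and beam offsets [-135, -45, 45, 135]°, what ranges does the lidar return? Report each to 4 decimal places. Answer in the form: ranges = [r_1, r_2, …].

ranges = [2.7849, 4.3275, 0.3209, 3.9548]

beam 1: φ=-135°, α=15°
  cosα=0.9659 sinα=0.2588 | (4,4) | tMaxX 0.7143 tMaxY 0.6955 | tΔX 1.0353 tΔY 3.8637
    t=0.6955 [y] (4,5)
    t=0.7143 [x] (5,5)
    t=1.7496 [x] (6,5)
    t=2.7849 [x] (7,5) — stop
  → r_1 = 2.7849
beam 2: φ=-45°, α=105°
  cosα=-0.2588 sinα=0.9659 | (4,4) | tMaxX 1.1977 tMaxY 0.1863 | tΔX 3.8637 tΔY 1.0353
    t=0.1863 [y] (4,5)
    t=1.1977 [x] (3,5)
    t=1.2216 [y] (3,6)
    t=2.2569 [y] (3,7)
    t=3.2922 [y] (3,8)
    t=4.3275 [y] (3,9) — stop
  → r_2 = 4.3275
beam 3: φ=45°, α=195°
  cosα=-0.9659 sinα=-0.2588 | (4,4) | tMaxX 0.3209 tMaxY 3.1682 | tΔX 1.0353 tΔY 3.8637
    t=0.3209 [x] (3,4) — stop
  → r_3 = 0.3209
beam 4: φ=135°, α=285°
  cosα=0.2588 sinα=-0.9659 | (4,4) | tMaxX 2.6660 tMaxY 0.8489 | tΔX 3.8637 tΔY 1.0353
    t=0.8489 [y] (4,3)
    t=1.8842 [y] (4,2)
    t=2.6660 [x] (5,2)
    t=2.9195 [y] (5,1)
    t=3.9548 [y] (5,0) — stop
  → r_4 = 3.9548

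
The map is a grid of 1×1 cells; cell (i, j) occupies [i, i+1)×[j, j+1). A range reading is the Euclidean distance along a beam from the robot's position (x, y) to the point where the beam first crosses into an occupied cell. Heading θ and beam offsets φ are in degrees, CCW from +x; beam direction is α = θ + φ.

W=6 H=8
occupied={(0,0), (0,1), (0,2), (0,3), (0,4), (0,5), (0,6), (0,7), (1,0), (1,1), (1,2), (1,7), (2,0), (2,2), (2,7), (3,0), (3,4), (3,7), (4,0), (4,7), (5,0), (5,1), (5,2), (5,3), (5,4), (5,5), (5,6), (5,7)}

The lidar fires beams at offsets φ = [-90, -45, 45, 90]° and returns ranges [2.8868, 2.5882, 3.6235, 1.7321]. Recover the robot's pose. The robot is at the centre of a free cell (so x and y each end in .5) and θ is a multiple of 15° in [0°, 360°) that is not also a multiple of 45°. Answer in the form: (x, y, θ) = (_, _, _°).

The pose lattice has 20·16 = 320 candidates. Test each by forward raycasting.
  (2.5, 1.5, 105°): beam 1 = 2.5882 ≠ 2.8868 ✗
  (1.5, 6.5, 105°): beam 1 = 1.9319 ≠ 2.8868 ✗
  (2.5, 3.5, 345°): beam 1 = 0.5176 ≠ 2.8868 ✗
  (1.5, 5.5, 330°): beam 1 = 1.0000 ≠ 2.8868 ✗
  …
  (2.5, 3.5, 60°): r_1=2.8868, r_2=2.5882, r_3=3.6235, r_4=1.7321 — all match ✓
Only this pose fits every beam.

(x, y, θ) = (2.5, 3.5, 60°)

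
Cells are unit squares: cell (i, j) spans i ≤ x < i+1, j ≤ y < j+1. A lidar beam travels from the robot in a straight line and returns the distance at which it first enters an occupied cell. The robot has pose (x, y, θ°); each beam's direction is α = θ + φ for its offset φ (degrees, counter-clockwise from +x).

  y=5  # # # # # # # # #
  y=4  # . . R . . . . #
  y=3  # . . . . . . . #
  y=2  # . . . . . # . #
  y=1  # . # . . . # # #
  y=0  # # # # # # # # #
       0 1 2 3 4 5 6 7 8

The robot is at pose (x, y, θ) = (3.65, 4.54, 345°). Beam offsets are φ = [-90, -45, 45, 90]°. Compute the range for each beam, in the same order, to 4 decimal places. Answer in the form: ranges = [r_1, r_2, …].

ranges = [2.6296, 4.0876, 0.9200, 0.4762]

beam 1: φ=-90°, α=255°
  cosα=-0.2588 sinα=-0.9659 | (3,4) | tMaxX 2.5114 tMaxY 0.5590 | tΔX 3.8637 tΔY 1.0353
    t=0.5590 [y] (3,3)
    t=1.5943 [y] (3,2)
    t=2.5114 [x] (2,2)
    t=2.6296 [y] (2,1) — stop
  → r_1 = 2.6296
beam 2: φ=-45°, α=300°
  cosα=0.5000 sinα=-0.8660 | (3,4) | tMaxX 0.7000 tMaxY 0.6235 | tΔX 2.0000 tΔY 1.1547
    t=0.6235 [y] (3,3)
    t=0.7000 [x] (4,3)
    t=1.7782 [y] (4,2)
    t=2.7000 [x] (5,2)
    t=2.9329 [y] (5,1)
    t=4.0876 [y] (5,0) — stop
  → r_2 = 4.0876
beam 3: φ=45°, α=30°
  cosα=0.8660 sinα=0.5000 | (3,4) | tMaxX 0.4041 tMaxY 0.9200 | tΔX 1.1547 tΔY 2.0000
    t=0.4041 [x] (4,4)
    t=0.9200 [y] (4,5) — stop
  → r_3 = 0.9200
beam 4: φ=90°, α=75°
  cosα=0.2588 sinα=0.9659 | (3,4) | tMaxX 1.3523 tMaxY 0.4762 | tΔX 3.8637 tΔY 1.0353
    t=0.4762 [y] (3,5) — stop
  → r_4 = 0.4762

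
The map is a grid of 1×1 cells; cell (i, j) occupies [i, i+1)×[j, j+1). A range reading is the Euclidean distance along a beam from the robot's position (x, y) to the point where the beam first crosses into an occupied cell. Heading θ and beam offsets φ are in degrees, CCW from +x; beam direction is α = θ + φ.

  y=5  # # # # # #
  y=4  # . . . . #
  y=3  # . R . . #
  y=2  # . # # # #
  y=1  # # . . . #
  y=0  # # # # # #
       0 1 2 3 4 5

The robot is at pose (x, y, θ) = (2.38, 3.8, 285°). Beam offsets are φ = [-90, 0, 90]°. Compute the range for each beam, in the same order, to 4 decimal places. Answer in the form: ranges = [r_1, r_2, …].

beam 1: φ=-90°, α=195°
  d=(-0.9659,-0.2588)  start (2,3)  tX=0.3934 tY=3.0910  stride 1/|dx|=1.0353 1/|dy|=3.8637
    cross x-line → (1,3), t=0.3934
    cross x-line → (0,3), t=1.4287 (wall)
  → r_1 = 1.4287
beam 2: φ=0°, α=285°
  d=(0.2588,-0.9659)  start (2,3)  tX=2.3955 tY=0.8282  stride 1/|dx|=3.8637 1/|dy|=1.0353
    cross y-line → (2,2), t=0.8282 (wall)
  → r_2 = 0.8282
beam 3: φ=90°, α=15°
  d=(0.9659,0.2588)  start (2,3)  tX=0.6419 tY=0.7727  stride 1/|dx|=1.0353 1/|dy|=3.8637
    cross x-line → (3,3), t=0.6419
    cross y-line → (3,4), t=0.7727
    cross x-line → (4,4), t=1.6771
    cross x-line → (5,4), t=2.7124 (wall)
  → r_3 = 2.7124

ranges = [1.4287, 0.8282, 2.7124]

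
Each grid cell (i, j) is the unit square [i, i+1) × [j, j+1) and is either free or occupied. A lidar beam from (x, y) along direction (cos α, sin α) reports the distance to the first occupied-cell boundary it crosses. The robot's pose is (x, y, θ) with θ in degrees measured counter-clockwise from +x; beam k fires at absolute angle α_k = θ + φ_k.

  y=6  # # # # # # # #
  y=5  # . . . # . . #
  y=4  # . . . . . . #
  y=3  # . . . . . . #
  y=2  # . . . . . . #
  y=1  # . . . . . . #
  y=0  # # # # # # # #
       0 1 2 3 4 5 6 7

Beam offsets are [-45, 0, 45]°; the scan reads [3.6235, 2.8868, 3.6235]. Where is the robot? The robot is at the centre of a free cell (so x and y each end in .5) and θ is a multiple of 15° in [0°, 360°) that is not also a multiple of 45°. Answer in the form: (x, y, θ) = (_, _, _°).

The pose lattice has 29·16 = 464 candidates. Test each by forward raycasting.
  (4.5, 1.5, 195°): beam 1 = 4.0415 ≠ 3.6235 ✗
  (1.5, 1.5, 255°): beam 1 = 0.5774 ≠ 3.6235 ✗
  (3.5, 4.5, 30°): beam 2 = 1.0000 ≠ 2.8868 ✗
  …
  (3.5, 2.5, 60°): r_1=3.6235, r_2=2.8868, r_3=3.6235 — all match ✓
Only this pose fits every beam.

(x, y, θ) = (3.5, 2.5, 60°)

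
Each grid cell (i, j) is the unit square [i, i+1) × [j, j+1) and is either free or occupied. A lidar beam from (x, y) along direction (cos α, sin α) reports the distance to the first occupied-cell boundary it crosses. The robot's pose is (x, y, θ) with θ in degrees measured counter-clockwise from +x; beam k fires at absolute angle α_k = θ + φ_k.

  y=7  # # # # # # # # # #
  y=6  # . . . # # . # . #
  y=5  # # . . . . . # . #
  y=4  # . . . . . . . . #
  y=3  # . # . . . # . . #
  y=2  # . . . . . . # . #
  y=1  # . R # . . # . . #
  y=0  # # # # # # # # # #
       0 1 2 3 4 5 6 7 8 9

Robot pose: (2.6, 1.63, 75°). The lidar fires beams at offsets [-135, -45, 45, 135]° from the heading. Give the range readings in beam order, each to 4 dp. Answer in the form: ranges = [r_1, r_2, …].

ranges = [0.7275, 0.4619, 3.2000, 1.2600]

beam 1: φ=-135°, α=300°
  cosα=0.5000 sinα=-0.8660 | (2,1) | tMaxX 0.8000 tMaxY 0.7275 | tΔX 2.0000 tΔY 1.1547
    t=0.7275 [y] (2,0) — stop
  → r_1 = 0.7275
beam 2: φ=-45°, α=30°
  cosα=0.8660 sinα=0.5000 | (2,1) | tMaxX 0.4619 tMaxY 0.7400 | tΔX 1.1547 tΔY 2.0000
    t=0.4619 [x] (3,1) — stop
  → r_2 = 0.4619
beam 3: φ=45°, α=120°
  cosα=-0.5000 sinα=0.8660 | (2,1) | tMaxX 1.2000 tMaxY 0.4272 | tΔX 2.0000 tΔY 1.1547
    t=0.4272 [y] (2,2)
    t=1.2000 [x] (1,2)
    t=1.5819 [y] (1,3)
    t=2.7366 [y] (1,4)
    t=3.2000 [x] (0,4) — stop
  → r_3 = 3.2000
beam 4: φ=135°, α=210°
  cosα=-0.8660 sinα=-0.5000 | (2,1) | tMaxX 0.6928 tMaxY 1.2600 | tΔX 1.1547 tΔY 2.0000
    t=0.6928 [x] (1,1)
    t=1.2600 [y] (1,0) — stop
  → r_4 = 1.2600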